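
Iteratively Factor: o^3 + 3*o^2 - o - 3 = (o + 1)*(o^2 + 2*o - 3) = (o - 1)*(o + 1)*(o + 3)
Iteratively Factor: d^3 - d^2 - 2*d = (d + 1)*(d^2 - 2*d) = d*(d + 1)*(d - 2)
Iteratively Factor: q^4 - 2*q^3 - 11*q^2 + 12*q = (q - 1)*(q^3 - q^2 - 12*q) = (q - 1)*(q + 3)*(q^2 - 4*q) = (q - 4)*(q - 1)*(q + 3)*(q)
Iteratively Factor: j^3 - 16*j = (j)*(j^2 - 16) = j*(j - 4)*(j + 4)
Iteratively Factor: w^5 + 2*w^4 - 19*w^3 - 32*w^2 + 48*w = (w)*(w^4 + 2*w^3 - 19*w^2 - 32*w + 48) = w*(w - 4)*(w^3 + 6*w^2 + 5*w - 12) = w*(w - 4)*(w + 4)*(w^2 + 2*w - 3) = w*(w - 4)*(w + 3)*(w + 4)*(w - 1)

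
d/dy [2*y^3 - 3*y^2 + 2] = 6*y*(y - 1)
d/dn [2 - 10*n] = -10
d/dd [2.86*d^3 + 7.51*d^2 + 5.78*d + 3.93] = 8.58*d^2 + 15.02*d + 5.78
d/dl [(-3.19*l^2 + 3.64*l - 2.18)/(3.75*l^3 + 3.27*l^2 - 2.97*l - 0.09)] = (11.9625*l^4 - 27.3*l^3 + 22.0965*l^2 + 14.8314*l - 6.8022)/(14.0625*l^6 + 24.525*l^5 - 11.5821*l^4 - 20.0988*l^3 + 8.2323*l^2 + 0.5346*l + 0.0081)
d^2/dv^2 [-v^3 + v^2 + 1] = 2 - 6*v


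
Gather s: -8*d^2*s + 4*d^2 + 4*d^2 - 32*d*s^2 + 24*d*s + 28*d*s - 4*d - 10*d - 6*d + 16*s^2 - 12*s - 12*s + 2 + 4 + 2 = 8*d^2 - 20*d + s^2*(16 - 32*d) + s*(-8*d^2 + 52*d - 24) + 8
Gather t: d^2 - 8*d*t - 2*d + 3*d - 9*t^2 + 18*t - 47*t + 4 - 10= d^2 + d - 9*t^2 + t*(-8*d - 29) - 6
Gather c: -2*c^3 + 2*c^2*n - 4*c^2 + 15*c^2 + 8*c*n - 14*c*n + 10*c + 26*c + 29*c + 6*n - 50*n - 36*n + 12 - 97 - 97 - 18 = -2*c^3 + c^2*(2*n + 11) + c*(65 - 6*n) - 80*n - 200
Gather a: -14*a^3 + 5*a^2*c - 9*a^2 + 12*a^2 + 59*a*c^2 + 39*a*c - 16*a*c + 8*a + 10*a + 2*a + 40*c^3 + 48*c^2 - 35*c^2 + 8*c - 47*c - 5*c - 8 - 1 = -14*a^3 + a^2*(5*c + 3) + a*(59*c^2 + 23*c + 20) + 40*c^3 + 13*c^2 - 44*c - 9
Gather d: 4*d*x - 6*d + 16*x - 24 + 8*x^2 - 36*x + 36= d*(4*x - 6) + 8*x^2 - 20*x + 12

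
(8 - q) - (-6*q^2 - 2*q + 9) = 6*q^2 + q - 1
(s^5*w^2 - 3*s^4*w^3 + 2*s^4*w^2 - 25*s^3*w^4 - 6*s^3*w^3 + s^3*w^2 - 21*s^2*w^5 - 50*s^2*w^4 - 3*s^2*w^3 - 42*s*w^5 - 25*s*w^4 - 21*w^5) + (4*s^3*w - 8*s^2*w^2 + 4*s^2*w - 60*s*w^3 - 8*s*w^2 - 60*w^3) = s^5*w^2 - 3*s^4*w^3 + 2*s^4*w^2 - 25*s^3*w^4 - 6*s^3*w^3 + s^3*w^2 + 4*s^3*w - 21*s^2*w^5 - 50*s^2*w^4 - 3*s^2*w^3 - 8*s^2*w^2 + 4*s^2*w - 42*s*w^5 - 25*s*w^4 - 60*s*w^3 - 8*s*w^2 - 21*w^5 - 60*w^3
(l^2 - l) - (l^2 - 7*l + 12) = 6*l - 12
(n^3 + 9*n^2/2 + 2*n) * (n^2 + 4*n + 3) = n^5 + 17*n^4/2 + 23*n^3 + 43*n^2/2 + 6*n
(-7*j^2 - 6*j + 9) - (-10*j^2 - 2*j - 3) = 3*j^2 - 4*j + 12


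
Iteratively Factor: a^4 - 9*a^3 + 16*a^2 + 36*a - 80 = (a - 4)*(a^3 - 5*a^2 - 4*a + 20) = (a - 5)*(a - 4)*(a^2 - 4) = (a - 5)*(a - 4)*(a + 2)*(a - 2)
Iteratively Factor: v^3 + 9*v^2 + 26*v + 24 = (v + 3)*(v^2 + 6*v + 8) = (v + 3)*(v + 4)*(v + 2)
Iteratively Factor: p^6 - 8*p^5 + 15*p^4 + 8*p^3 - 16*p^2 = (p - 1)*(p^5 - 7*p^4 + 8*p^3 + 16*p^2) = p*(p - 1)*(p^4 - 7*p^3 + 8*p^2 + 16*p) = p*(p - 1)*(p + 1)*(p^3 - 8*p^2 + 16*p) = p*(p - 4)*(p - 1)*(p + 1)*(p^2 - 4*p) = p*(p - 4)^2*(p - 1)*(p + 1)*(p)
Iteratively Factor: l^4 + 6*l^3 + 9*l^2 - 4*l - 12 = (l + 2)*(l^3 + 4*l^2 + l - 6) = (l - 1)*(l + 2)*(l^2 + 5*l + 6) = (l - 1)*(l + 2)*(l + 3)*(l + 2)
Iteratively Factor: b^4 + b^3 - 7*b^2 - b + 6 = (b - 1)*(b^3 + 2*b^2 - 5*b - 6) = (b - 1)*(b + 3)*(b^2 - b - 2) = (b - 1)*(b + 1)*(b + 3)*(b - 2)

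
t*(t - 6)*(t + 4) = t^3 - 2*t^2 - 24*t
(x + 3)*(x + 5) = x^2 + 8*x + 15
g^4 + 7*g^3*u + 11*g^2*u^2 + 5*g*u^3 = g*(g + u)^2*(g + 5*u)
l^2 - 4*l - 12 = (l - 6)*(l + 2)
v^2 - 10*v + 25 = (v - 5)^2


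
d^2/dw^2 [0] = 0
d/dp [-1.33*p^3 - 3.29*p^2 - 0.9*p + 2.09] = -3.99*p^2 - 6.58*p - 0.9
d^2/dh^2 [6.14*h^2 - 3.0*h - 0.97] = 12.2800000000000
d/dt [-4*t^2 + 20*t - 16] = 20 - 8*t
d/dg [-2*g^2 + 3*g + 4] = 3 - 4*g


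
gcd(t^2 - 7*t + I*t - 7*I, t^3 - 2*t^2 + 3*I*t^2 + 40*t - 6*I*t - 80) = 1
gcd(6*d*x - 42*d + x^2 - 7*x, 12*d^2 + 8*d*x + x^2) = 6*d + x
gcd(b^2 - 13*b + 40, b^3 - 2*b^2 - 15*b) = b - 5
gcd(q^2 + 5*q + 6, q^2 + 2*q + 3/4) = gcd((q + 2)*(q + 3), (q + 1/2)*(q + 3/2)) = 1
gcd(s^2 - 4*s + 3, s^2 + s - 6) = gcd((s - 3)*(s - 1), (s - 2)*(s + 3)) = 1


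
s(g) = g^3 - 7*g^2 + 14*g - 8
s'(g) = 3*g^2 - 14*g + 14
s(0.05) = -7.32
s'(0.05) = 13.31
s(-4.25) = -270.70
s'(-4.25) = 127.69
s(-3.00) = -140.00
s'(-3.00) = 83.00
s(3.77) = -1.13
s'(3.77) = 3.86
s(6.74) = 74.55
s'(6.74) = 55.92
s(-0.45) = -15.81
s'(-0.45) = 20.91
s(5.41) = 21.20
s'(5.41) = 26.06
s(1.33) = 0.59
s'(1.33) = 0.69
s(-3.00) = -140.00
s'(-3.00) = 83.00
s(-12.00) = -2912.00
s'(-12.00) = 614.00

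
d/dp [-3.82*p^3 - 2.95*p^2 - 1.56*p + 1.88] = -11.46*p^2 - 5.9*p - 1.56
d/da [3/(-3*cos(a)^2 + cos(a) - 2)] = 3*(1 - 6*cos(a))*sin(a)/(3*sin(a)^2 + cos(a) - 5)^2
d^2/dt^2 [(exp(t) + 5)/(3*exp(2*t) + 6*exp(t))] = (exp(3*t) + 18*exp(2*t) + 30*exp(t) + 20)*exp(-t)/(3*(exp(3*t) + 6*exp(2*t) + 12*exp(t) + 8))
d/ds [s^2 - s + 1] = 2*s - 1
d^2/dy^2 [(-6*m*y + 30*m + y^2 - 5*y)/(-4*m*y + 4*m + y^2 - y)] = 2*((4*m - 2*y + 1)^2*(6*m*y - 30*m - y^2 + 5*y) - (4*m*y - 4*m - y^2 + y)^2 + (4*m*y - 4*m - y^2 + y)*(6*m*y - 30*m - y^2 + 5*y - (4*m - 2*y + 1)*(6*m - 2*y + 5)))/(4*m*y - 4*m - y^2 + y)^3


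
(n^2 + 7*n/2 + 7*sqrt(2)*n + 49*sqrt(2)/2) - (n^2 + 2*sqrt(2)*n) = 7*n/2 + 5*sqrt(2)*n + 49*sqrt(2)/2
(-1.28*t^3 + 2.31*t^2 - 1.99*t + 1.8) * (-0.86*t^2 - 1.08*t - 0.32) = 1.1008*t^5 - 0.6042*t^4 - 0.3738*t^3 - 0.138*t^2 - 1.3072*t - 0.576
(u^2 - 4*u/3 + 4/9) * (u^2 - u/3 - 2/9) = u^4 - 5*u^3/3 + 2*u^2/3 + 4*u/27 - 8/81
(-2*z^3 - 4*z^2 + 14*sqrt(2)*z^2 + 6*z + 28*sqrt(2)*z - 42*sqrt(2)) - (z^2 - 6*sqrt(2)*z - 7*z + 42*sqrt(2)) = -2*z^3 - 5*z^2 + 14*sqrt(2)*z^2 + 13*z + 34*sqrt(2)*z - 84*sqrt(2)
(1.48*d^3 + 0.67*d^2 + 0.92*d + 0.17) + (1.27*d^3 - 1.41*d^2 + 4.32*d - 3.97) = 2.75*d^3 - 0.74*d^2 + 5.24*d - 3.8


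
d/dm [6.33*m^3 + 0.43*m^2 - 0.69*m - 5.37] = 18.99*m^2 + 0.86*m - 0.69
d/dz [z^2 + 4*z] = 2*z + 4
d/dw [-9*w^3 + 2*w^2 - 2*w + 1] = -27*w^2 + 4*w - 2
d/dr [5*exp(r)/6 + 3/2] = 5*exp(r)/6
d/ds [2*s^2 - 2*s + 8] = 4*s - 2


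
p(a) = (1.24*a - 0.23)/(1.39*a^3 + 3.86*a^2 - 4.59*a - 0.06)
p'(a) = (1.24*a - 0.23)*(-4.17*a^2 - 7.72*a + 4.59)/(1.39*a^3 + 3.86*a^2 - 4.59*a - 0.06)^2 + 1.24/(1.39*a^3 + 3.86*a^2 - 4.59*a - 0.06)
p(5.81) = 0.02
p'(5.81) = -0.01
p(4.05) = 0.03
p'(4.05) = -0.02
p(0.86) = -3.12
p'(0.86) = -64.21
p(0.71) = -0.74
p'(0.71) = -3.96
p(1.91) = 0.14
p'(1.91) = -0.16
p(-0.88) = -0.22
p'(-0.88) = -0.09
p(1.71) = 0.18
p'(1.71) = -0.25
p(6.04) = 0.02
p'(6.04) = -0.01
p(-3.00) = -0.36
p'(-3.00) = 0.44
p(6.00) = 0.02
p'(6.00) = -0.01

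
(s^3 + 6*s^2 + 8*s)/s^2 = s + 6 + 8/s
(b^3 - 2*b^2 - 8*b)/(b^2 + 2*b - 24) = b*(b + 2)/(b + 6)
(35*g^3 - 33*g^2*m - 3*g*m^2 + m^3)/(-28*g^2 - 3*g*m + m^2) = (-5*g^2 + 4*g*m + m^2)/(4*g + m)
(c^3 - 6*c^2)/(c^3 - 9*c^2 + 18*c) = c/(c - 3)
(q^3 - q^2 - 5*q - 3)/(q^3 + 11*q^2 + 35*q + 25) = (q^2 - 2*q - 3)/(q^2 + 10*q + 25)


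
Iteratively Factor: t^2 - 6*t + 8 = (t - 2)*(t - 4)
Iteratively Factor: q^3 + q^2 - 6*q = (q - 2)*(q^2 + 3*q) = q*(q - 2)*(q + 3)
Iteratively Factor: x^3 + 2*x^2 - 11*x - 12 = (x - 3)*(x^2 + 5*x + 4) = (x - 3)*(x + 4)*(x + 1)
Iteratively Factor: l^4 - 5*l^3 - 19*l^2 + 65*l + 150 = (l - 5)*(l^3 - 19*l - 30) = (l - 5)^2*(l^2 + 5*l + 6) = (l - 5)^2*(l + 3)*(l + 2)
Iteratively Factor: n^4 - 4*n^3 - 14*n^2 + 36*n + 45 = (n - 3)*(n^3 - n^2 - 17*n - 15) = (n - 3)*(n + 3)*(n^2 - 4*n - 5) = (n - 5)*(n - 3)*(n + 3)*(n + 1)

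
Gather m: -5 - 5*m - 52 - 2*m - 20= -7*m - 77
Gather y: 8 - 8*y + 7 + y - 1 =14 - 7*y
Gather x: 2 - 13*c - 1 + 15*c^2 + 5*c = 15*c^2 - 8*c + 1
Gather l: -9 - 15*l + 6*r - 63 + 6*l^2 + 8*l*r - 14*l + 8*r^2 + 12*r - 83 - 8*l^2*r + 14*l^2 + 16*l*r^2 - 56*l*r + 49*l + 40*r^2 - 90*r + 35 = l^2*(20 - 8*r) + l*(16*r^2 - 48*r + 20) + 48*r^2 - 72*r - 120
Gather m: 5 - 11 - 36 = -42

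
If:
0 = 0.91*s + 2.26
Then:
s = -2.48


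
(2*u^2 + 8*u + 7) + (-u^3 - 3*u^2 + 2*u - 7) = -u^3 - u^2 + 10*u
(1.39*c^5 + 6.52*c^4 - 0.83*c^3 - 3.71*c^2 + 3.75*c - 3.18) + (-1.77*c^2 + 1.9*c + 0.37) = 1.39*c^5 + 6.52*c^4 - 0.83*c^3 - 5.48*c^2 + 5.65*c - 2.81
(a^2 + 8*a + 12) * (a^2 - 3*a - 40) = a^4 + 5*a^3 - 52*a^2 - 356*a - 480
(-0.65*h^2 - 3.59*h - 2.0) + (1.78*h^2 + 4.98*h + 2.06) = 1.13*h^2 + 1.39*h + 0.0600000000000001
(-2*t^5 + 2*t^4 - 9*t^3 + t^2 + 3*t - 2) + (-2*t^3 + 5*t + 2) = -2*t^5 + 2*t^4 - 11*t^3 + t^2 + 8*t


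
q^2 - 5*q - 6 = (q - 6)*(q + 1)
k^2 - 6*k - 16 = (k - 8)*(k + 2)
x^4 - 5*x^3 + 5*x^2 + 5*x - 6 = (x - 3)*(x - 2)*(x - 1)*(x + 1)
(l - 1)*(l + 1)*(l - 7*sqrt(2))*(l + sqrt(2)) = l^4 - 6*sqrt(2)*l^3 - 15*l^2 + 6*sqrt(2)*l + 14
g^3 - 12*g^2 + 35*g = g*(g - 7)*(g - 5)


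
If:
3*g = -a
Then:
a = -3*g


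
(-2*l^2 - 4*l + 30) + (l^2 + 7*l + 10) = -l^2 + 3*l + 40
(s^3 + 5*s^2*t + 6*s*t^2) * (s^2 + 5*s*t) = s^5 + 10*s^4*t + 31*s^3*t^2 + 30*s^2*t^3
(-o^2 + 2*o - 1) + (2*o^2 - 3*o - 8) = o^2 - o - 9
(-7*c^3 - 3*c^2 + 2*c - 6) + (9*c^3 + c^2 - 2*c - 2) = 2*c^3 - 2*c^2 - 8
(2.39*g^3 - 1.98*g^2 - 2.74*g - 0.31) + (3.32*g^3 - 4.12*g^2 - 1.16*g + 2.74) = 5.71*g^3 - 6.1*g^2 - 3.9*g + 2.43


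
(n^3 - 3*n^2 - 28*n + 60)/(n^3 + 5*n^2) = 1 - 8/n + 12/n^2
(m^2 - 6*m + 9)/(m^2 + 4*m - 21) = (m - 3)/(m + 7)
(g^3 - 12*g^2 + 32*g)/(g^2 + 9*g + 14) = g*(g^2 - 12*g + 32)/(g^2 + 9*g + 14)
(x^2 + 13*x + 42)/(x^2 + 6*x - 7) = (x + 6)/(x - 1)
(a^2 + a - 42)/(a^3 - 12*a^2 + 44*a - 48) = (a + 7)/(a^2 - 6*a + 8)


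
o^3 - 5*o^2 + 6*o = o*(o - 3)*(o - 2)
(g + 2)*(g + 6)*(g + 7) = g^3 + 15*g^2 + 68*g + 84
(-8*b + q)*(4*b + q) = -32*b^2 - 4*b*q + q^2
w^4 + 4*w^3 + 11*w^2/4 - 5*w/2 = w*(w - 1/2)*(w + 2)*(w + 5/2)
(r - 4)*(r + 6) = r^2 + 2*r - 24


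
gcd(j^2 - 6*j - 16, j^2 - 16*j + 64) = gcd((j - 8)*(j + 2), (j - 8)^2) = j - 8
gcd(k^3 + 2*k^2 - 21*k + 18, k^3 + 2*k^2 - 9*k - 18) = k - 3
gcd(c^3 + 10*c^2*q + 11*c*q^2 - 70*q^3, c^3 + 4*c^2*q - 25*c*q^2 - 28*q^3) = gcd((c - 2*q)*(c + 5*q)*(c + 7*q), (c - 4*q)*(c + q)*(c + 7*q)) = c + 7*q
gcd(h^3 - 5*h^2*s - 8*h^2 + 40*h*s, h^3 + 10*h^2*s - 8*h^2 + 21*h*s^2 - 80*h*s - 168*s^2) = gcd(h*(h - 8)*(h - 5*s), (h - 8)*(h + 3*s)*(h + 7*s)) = h - 8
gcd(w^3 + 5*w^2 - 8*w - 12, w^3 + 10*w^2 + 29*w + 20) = w + 1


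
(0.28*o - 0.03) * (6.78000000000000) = 1.8984*o - 0.2034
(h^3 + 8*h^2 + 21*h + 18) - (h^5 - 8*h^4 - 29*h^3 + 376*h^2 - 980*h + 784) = -h^5 + 8*h^4 + 30*h^3 - 368*h^2 + 1001*h - 766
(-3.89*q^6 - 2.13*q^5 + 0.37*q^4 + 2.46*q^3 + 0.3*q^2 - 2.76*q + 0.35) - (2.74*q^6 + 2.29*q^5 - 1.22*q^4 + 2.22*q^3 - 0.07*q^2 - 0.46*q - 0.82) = -6.63*q^6 - 4.42*q^5 + 1.59*q^4 + 0.24*q^3 + 0.37*q^2 - 2.3*q + 1.17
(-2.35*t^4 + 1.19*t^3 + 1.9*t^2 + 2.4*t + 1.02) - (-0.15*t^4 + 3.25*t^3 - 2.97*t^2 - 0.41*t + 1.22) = -2.2*t^4 - 2.06*t^3 + 4.87*t^2 + 2.81*t - 0.2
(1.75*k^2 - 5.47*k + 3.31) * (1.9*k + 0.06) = 3.325*k^3 - 10.288*k^2 + 5.9608*k + 0.1986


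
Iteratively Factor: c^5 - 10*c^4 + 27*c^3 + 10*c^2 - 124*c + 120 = (c + 2)*(c^4 - 12*c^3 + 51*c^2 - 92*c + 60) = (c - 5)*(c + 2)*(c^3 - 7*c^2 + 16*c - 12) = (c - 5)*(c - 3)*(c + 2)*(c^2 - 4*c + 4) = (c - 5)*(c - 3)*(c - 2)*(c + 2)*(c - 2)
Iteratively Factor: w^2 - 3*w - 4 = (w - 4)*(w + 1)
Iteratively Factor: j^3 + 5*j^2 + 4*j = (j + 4)*(j^2 + j) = j*(j + 4)*(j + 1)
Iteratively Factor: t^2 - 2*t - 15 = (t + 3)*(t - 5)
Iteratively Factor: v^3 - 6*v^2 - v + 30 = (v + 2)*(v^2 - 8*v + 15) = (v - 5)*(v + 2)*(v - 3)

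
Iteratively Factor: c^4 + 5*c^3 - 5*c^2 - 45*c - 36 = (c + 3)*(c^3 + 2*c^2 - 11*c - 12) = (c - 3)*(c + 3)*(c^2 + 5*c + 4) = (c - 3)*(c + 1)*(c + 3)*(c + 4)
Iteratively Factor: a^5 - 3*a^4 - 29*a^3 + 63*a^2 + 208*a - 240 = (a - 4)*(a^4 + a^3 - 25*a^2 - 37*a + 60) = (a - 4)*(a + 4)*(a^3 - 3*a^2 - 13*a + 15) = (a - 4)*(a + 3)*(a + 4)*(a^2 - 6*a + 5) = (a - 5)*(a - 4)*(a + 3)*(a + 4)*(a - 1)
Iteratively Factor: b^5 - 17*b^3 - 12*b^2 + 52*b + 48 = (b + 3)*(b^4 - 3*b^3 - 8*b^2 + 12*b + 16) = (b - 4)*(b + 3)*(b^3 + b^2 - 4*b - 4) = (b - 4)*(b + 1)*(b + 3)*(b^2 - 4) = (b - 4)*(b - 2)*(b + 1)*(b + 3)*(b + 2)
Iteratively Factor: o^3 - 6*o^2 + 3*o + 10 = (o - 2)*(o^2 - 4*o - 5) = (o - 2)*(o + 1)*(o - 5)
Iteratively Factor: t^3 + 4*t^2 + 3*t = (t + 1)*(t^2 + 3*t) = t*(t + 1)*(t + 3)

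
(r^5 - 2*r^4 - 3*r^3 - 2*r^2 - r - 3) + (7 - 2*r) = r^5 - 2*r^4 - 3*r^3 - 2*r^2 - 3*r + 4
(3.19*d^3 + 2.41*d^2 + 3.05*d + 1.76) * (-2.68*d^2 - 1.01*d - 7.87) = -8.5492*d^5 - 9.6807*d^4 - 35.7134*d^3 - 26.764*d^2 - 25.7811*d - 13.8512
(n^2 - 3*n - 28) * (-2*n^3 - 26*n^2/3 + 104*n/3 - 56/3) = -2*n^5 - 8*n^4/3 + 350*n^3/3 + 120*n^2 - 2744*n/3 + 1568/3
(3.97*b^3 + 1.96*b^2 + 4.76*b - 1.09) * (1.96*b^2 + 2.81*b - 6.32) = 7.7812*b^5 + 14.9973*b^4 - 10.2532*b^3 - 1.148*b^2 - 33.1461*b + 6.8888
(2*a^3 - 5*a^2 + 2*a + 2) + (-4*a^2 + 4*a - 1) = 2*a^3 - 9*a^2 + 6*a + 1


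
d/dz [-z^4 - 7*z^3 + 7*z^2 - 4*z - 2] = -4*z^3 - 21*z^2 + 14*z - 4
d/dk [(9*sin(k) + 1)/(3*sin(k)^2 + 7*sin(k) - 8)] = (-6*sin(k) + 27*cos(k)^2 - 106)*cos(k)/(3*sin(k)^2 + 7*sin(k) - 8)^2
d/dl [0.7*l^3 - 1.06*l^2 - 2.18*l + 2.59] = 2.1*l^2 - 2.12*l - 2.18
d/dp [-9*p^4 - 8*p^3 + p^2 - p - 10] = -36*p^3 - 24*p^2 + 2*p - 1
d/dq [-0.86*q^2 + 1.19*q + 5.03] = 1.19 - 1.72*q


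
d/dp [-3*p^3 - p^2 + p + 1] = -9*p^2 - 2*p + 1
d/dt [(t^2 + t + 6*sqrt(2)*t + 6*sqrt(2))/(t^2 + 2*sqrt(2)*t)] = (-4*sqrt(2)*t^2 - t^2 - 12*sqrt(2)*t - 24)/(t^2*(t^2 + 4*sqrt(2)*t + 8))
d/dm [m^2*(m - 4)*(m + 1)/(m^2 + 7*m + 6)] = 2*m*(m^2 + 7*m - 24)/(m^2 + 12*m + 36)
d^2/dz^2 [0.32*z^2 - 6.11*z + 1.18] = 0.640000000000000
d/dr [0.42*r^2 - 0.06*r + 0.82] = 0.84*r - 0.06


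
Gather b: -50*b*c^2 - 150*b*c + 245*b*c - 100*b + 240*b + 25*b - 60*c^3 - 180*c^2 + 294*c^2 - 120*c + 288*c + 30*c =b*(-50*c^2 + 95*c + 165) - 60*c^3 + 114*c^2 + 198*c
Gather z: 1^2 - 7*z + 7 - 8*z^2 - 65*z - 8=-8*z^2 - 72*z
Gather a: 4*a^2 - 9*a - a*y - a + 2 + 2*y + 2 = 4*a^2 + a*(-y - 10) + 2*y + 4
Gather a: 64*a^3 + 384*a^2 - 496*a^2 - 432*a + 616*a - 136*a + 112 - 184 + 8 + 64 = 64*a^3 - 112*a^2 + 48*a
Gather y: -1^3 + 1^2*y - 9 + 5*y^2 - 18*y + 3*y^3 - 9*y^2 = 3*y^3 - 4*y^2 - 17*y - 10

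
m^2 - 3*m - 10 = (m - 5)*(m + 2)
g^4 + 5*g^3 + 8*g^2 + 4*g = g*(g + 1)*(g + 2)^2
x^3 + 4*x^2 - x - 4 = (x - 1)*(x + 1)*(x + 4)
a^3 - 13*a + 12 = (a - 3)*(a - 1)*(a + 4)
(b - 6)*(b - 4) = b^2 - 10*b + 24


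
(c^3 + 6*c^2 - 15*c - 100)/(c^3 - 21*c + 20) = (c + 5)/(c - 1)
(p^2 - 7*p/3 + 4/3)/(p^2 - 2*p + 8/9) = 3*(p - 1)/(3*p - 2)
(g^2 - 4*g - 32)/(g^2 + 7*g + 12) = (g - 8)/(g + 3)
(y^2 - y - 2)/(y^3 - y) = (y - 2)/(y*(y - 1))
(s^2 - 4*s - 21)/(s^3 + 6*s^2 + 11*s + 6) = (s - 7)/(s^2 + 3*s + 2)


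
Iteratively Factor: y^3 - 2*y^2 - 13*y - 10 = (y - 5)*(y^2 + 3*y + 2) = (y - 5)*(y + 2)*(y + 1)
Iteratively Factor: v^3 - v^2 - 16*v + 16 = (v + 4)*(v^2 - 5*v + 4) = (v - 1)*(v + 4)*(v - 4)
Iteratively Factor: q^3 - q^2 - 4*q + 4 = (q - 2)*(q^2 + q - 2) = (q - 2)*(q - 1)*(q + 2)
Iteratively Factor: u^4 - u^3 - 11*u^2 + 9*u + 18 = (u - 2)*(u^3 + u^2 - 9*u - 9) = (u - 2)*(u + 3)*(u^2 - 2*u - 3) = (u - 3)*(u - 2)*(u + 3)*(u + 1)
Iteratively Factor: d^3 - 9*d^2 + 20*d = (d - 4)*(d^2 - 5*d) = d*(d - 4)*(d - 5)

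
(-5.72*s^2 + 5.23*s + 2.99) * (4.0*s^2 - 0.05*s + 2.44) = -22.88*s^4 + 21.206*s^3 - 2.2583*s^2 + 12.6117*s + 7.2956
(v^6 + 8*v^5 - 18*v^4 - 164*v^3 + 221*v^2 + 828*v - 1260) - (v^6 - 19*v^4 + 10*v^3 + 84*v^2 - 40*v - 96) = 8*v^5 + v^4 - 174*v^3 + 137*v^2 + 868*v - 1164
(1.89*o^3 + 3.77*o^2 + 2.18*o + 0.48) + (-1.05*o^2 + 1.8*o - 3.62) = 1.89*o^3 + 2.72*o^2 + 3.98*o - 3.14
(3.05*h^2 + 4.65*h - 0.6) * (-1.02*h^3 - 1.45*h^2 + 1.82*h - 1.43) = -3.111*h^5 - 9.1655*h^4 - 0.5795*h^3 + 4.9715*h^2 - 7.7415*h + 0.858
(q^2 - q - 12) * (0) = 0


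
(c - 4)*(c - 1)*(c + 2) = c^3 - 3*c^2 - 6*c + 8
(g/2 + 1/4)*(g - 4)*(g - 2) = g^3/2 - 11*g^2/4 + 5*g/2 + 2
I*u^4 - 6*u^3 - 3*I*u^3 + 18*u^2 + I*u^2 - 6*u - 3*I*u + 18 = (u - 3)*(u + I)*(u + 6*I)*(I*u + 1)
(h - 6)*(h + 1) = h^2 - 5*h - 6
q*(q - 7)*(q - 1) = q^3 - 8*q^2 + 7*q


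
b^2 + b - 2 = (b - 1)*(b + 2)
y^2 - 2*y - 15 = (y - 5)*(y + 3)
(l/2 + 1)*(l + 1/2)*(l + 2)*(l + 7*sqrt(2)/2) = l^4/2 + 9*l^3/4 + 7*sqrt(2)*l^3/4 + 3*l^2 + 63*sqrt(2)*l^2/8 + l + 21*sqrt(2)*l/2 + 7*sqrt(2)/2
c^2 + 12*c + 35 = (c + 5)*(c + 7)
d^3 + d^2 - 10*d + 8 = (d - 2)*(d - 1)*(d + 4)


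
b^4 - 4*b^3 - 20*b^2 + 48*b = b*(b - 6)*(b - 2)*(b + 4)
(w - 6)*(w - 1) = w^2 - 7*w + 6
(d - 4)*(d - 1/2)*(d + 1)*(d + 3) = d^4 - d^3/2 - 13*d^2 - 11*d/2 + 6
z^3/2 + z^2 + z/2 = z*(z/2 + 1/2)*(z + 1)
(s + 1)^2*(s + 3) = s^3 + 5*s^2 + 7*s + 3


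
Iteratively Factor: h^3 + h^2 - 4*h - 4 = (h + 1)*(h^2 - 4) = (h + 1)*(h + 2)*(h - 2)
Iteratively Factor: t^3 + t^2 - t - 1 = (t + 1)*(t^2 - 1) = (t + 1)^2*(t - 1)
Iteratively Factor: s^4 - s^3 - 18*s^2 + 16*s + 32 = (s + 4)*(s^3 - 5*s^2 + 2*s + 8) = (s - 4)*(s + 4)*(s^2 - s - 2) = (s - 4)*(s - 2)*(s + 4)*(s + 1)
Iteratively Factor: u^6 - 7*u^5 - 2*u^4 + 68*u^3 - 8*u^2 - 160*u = (u - 5)*(u^5 - 2*u^4 - 12*u^3 + 8*u^2 + 32*u) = (u - 5)*(u - 2)*(u^4 - 12*u^2 - 16*u) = (u - 5)*(u - 2)*(u + 2)*(u^3 - 2*u^2 - 8*u) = (u - 5)*(u - 2)*(u + 2)^2*(u^2 - 4*u) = (u - 5)*(u - 4)*(u - 2)*(u + 2)^2*(u)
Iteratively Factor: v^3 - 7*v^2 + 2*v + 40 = (v - 5)*(v^2 - 2*v - 8) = (v - 5)*(v + 2)*(v - 4)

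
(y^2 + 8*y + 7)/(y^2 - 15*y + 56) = (y^2 + 8*y + 7)/(y^2 - 15*y + 56)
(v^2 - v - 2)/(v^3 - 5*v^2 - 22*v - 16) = (v - 2)/(v^2 - 6*v - 16)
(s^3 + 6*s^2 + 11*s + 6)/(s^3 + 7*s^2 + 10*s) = (s^2 + 4*s + 3)/(s*(s + 5))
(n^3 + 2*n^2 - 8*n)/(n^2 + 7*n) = (n^2 + 2*n - 8)/(n + 7)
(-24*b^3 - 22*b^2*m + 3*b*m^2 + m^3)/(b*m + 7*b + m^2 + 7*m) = (-24*b^2 + 2*b*m + m^2)/(m + 7)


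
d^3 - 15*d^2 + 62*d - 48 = (d - 8)*(d - 6)*(d - 1)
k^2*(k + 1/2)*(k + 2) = k^4 + 5*k^3/2 + k^2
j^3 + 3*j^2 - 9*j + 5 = (j - 1)^2*(j + 5)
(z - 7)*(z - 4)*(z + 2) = z^3 - 9*z^2 + 6*z + 56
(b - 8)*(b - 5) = b^2 - 13*b + 40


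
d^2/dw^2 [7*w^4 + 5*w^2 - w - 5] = 84*w^2 + 10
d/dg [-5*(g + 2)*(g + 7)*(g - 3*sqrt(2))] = -15*g^2 - 90*g + 30*sqrt(2)*g - 70 + 135*sqrt(2)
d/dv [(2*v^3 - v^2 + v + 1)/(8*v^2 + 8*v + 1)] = (16*v^4 + 32*v^3 - 10*v^2 - 18*v - 7)/(64*v^4 + 128*v^3 + 80*v^2 + 16*v + 1)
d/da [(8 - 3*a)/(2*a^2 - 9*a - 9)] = (6*a^2 - 32*a + 99)/(4*a^4 - 36*a^3 + 45*a^2 + 162*a + 81)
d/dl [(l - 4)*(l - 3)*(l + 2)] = 3*l^2 - 10*l - 2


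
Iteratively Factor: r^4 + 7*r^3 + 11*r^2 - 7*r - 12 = (r - 1)*(r^3 + 8*r^2 + 19*r + 12) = (r - 1)*(r + 1)*(r^2 + 7*r + 12) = (r - 1)*(r + 1)*(r + 4)*(r + 3)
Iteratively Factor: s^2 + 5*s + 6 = (s + 3)*(s + 2)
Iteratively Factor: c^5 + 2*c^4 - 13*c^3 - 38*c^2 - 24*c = (c + 2)*(c^4 - 13*c^2 - 12*c) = (c + 1)*(c + 2)*(c^3 - c^2 - 12*c) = (c + 1)*(c + 2)*(c + 3)*(c^2 - 4*c) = c*(c + 1)*(c + 2)*(c + 3)*(c - 4)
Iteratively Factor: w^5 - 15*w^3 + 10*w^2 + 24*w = (w - 2)*(w^4 + 2*w^3 - 11*w^2 - 12*w) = (w - 2)*(w + 1)*(w^3 + w^2 - 12*w) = w*(w - 2)*(w + 1)*(w^2 + w - 12) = w*(w - 2)*(w + 1)*(w + 4)*(w - 3)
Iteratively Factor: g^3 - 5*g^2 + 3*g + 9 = (g - 3)*(g^2 - 2*g - 3) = (g - 3)*(g + 1)*(g - 3)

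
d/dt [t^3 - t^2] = t*(3*t - 2)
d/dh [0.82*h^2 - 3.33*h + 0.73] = 1.64*h - 3.33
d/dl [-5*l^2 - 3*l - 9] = -10*l - 3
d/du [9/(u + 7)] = -9/(u + 7)^2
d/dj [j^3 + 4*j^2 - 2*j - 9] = 3*j^2 + 8*j - 2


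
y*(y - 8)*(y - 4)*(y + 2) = y^4 - 10*y^3 + 8*y^2 + 64*y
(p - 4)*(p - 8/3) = p^2 - 20*p/3 + 32/3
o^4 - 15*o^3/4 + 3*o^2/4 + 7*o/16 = o*(o - 7/2)*(o - 1/2)*(o + 1/4)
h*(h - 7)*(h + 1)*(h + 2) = h^4 - 4*h^3 - 19*h^2 - 14*h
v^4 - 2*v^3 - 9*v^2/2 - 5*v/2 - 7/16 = (v - 7/2)*(v + 1/2)^3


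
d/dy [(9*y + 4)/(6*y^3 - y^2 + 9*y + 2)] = (54*y^3 - 9*y^2 + 81*y - (9*y + 4)*(18*y^2 - 2*y + 9) + 18)/(6*y^3 - y^2 + 9*y + 2)^2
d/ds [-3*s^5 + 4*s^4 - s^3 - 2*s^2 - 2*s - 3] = -15*s^4 + 16*s^3 - 3*s^2 - 4*s - 2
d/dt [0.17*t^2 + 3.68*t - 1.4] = 0.34*t + 3.68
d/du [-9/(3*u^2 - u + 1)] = 9*(6*u - 1)/(3*u^2 - u + 1)^2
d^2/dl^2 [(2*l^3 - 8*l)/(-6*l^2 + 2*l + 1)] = 4*(134*l^3 - 6*l^2 + 69*l - 8)/(216*l^6 - 216*l^5 - 36*l^4 + 64*l^3 + 6*l^2 - 6*l - 1)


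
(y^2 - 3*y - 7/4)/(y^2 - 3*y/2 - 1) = (y - 7/2)/(y - 2)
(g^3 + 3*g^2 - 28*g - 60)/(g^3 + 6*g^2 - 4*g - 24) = (g - 5)/(g - 2)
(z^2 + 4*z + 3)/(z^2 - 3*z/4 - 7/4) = 4*(z + 3)/(4*z - 7)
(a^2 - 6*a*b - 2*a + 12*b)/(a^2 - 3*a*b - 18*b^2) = (a - 2)/(a + 3*b)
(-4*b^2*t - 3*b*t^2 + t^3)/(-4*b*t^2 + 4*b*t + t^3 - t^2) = (b + t)/(t - 1)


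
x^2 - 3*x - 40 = (x - 8)*(x + 5)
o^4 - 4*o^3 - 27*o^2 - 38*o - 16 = (o - 8)*(o + 1)^2*(o + 2)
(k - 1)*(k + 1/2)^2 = k^3 - 3*k/4 - 1/4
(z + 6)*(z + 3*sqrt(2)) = z^2 + 3*sqrt(2)*z + 6*z + 18*sqrt(2)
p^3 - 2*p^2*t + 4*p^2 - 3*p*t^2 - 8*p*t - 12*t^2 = (p + 4)*(p - 3*t)*(p + t)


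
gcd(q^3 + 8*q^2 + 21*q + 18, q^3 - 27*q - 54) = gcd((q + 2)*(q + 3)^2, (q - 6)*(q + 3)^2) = q^2 + 6*q + 9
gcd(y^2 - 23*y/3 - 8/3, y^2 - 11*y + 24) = y - 8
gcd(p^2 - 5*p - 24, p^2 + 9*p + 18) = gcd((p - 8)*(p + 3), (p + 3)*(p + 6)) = p + 3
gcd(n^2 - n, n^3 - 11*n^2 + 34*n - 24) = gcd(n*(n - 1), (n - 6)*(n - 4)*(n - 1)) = n - 1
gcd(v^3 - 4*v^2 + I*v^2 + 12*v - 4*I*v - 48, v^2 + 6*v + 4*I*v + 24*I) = v + 4*I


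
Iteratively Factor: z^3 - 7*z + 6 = (z + 3)*(z^2 - 3*z + 2) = (z - 1)*(z + 3)*(z - 2)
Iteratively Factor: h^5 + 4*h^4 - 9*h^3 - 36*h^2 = (h)*(h^4 + 4*h^3 - 9*h^2 - 36*h) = h*(h - 3)*(h^3 + 7*h^2 + 12*h) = h*(h - 3)*(h + 4)*(h^2 + 3*h) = h^2*(h - 3)*(h + 4)*(h + 3)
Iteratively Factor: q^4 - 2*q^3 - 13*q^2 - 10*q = (q)*(q^3 - 2*q^2 - 13*q - 10) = q*(q + 1)*(q^2 - 3*q - 10) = q*(q + 1)*(q + 2)*(q - 5)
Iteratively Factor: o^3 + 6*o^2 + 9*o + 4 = (o + 4)*(o^2 + 2*o + 1) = (o + 1)*(o + 4)*(o + 1)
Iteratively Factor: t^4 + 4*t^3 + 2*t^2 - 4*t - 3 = (t + 3)*(t^3 + t^2 - t - 1) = (t - 1)*(t + 3)*(t^2 + 2*t + 1) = (t - 1)*(t + 1)*(t + 3)*(t + 1)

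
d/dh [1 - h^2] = -2*h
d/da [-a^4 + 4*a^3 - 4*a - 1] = -4*a^3 + 12*a^2 - 4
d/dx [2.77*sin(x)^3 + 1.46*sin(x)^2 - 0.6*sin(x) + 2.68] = (8.31*sin(x)^2 + 2.92*sin(x) - 0.6)*cos(x)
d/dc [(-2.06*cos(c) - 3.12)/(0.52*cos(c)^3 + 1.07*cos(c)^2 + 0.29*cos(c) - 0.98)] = -(2.1424*cos(c)^3 + 7.0714*cos(c)^2 + 6.6768*cos(c) + 2.9236)*sin(c)/(0.52*cos(c)^3 + 1.07*cos(c)^2 + 0.29*cos(c) - 0.98)^2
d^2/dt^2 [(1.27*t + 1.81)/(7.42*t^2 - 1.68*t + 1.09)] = ((1.27*t + 1.81)*(14.84*t - 1.68)*(29.68*t - 3.36) - (56.5404*t + 22.5932)*(7.42*t^2 - 1.68*t + 1.09))/(7.42*t^2 - 1.68*t + 1.09)^3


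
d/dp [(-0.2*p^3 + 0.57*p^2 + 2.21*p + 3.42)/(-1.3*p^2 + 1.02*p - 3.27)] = (0.26*p^4 - 0.408*p^3 + 5.4164*p^2 + 5.1642*p - 10.7151)/(1.69*p^4 - 2.652*p^3 + 9.5424*p^2 - 6.6708*p + 10.6929)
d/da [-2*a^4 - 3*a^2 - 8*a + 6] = -8*a^3 - 6*a - 8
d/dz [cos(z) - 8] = -sin(z)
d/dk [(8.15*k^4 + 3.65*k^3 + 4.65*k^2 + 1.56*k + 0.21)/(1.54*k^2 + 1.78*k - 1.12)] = (25.102*k^5 + 49.142*k^4 - 23.518*k^3 - 6.3894*k^2 - 11.0628*k - 2.121)/(2.3716*k^4 + 5.4824*k^3 - 0.2812*k^2 - 3.9872*k + 1.2544)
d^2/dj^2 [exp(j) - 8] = exp(j)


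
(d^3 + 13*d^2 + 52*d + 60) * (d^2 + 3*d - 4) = d^5 + 16*d^4 + 87*d^3 + 164*d^2 - 28*d - 240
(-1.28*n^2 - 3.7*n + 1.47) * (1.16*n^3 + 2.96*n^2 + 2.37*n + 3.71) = -1.4848*n^5 - 8.0808*n^4 - 12.2804*n^3 - 9.1666*n^2 - 10.2431*n + 5.4537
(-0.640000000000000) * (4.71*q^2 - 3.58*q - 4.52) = -3.0144*q^2 + 2.2912*q + 2.8928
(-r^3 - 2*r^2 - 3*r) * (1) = -r^3 - 2*r^2 - 3*r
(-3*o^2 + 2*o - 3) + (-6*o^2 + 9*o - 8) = -9*o^2 + 11*o - 11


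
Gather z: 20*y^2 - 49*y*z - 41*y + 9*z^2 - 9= 20*y^2 - 49*y*z - 41*y + 9*z^2 - 9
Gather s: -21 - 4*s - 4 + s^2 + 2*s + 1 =s^2 - 2*s - 24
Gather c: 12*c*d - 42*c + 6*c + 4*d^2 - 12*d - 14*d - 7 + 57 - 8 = c*(12*d - 36) + 4*d^2 - 26*d + 42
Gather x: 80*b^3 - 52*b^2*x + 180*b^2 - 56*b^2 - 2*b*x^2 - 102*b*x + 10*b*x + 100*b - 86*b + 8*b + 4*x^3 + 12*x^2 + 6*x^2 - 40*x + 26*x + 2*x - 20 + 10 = 80*b^3 + 124*b^2 + 22*b + 4*x^3 + x^2*(18 - 2*b) + x*(-52*b^2 - 92*b - 12) - 10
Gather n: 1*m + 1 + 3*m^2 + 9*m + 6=3*m^2 + 10*m + 7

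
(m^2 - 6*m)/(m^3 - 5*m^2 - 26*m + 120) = m/(m^2 + m - 20)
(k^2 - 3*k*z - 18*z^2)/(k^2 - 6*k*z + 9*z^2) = (k^2 - 3*k*z - 18*z^2)/(k^2 - 6*k*z + 9*z^2)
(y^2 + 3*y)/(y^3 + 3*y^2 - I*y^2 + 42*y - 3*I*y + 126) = y/(y^2 - I*y + 42)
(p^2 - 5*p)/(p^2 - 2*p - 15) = p/(p + 3)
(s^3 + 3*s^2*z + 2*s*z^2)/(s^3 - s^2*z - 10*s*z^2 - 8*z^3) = s/(s - 4*z)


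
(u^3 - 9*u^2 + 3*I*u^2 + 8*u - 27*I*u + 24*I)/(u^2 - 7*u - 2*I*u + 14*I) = (u^3 + 3*u^2*(-3 + I) + u*(8 - 27*I) + 24*I)/(u^2 - u*(7 + 2*I) + 14*I)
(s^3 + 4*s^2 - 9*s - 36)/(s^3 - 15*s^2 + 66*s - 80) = (s^3 + 4*s^2 - 9*s - 36)/(s^3 - 15*s^2 + 66*s - 80)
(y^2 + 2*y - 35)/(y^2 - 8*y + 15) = (y + 7)/(y - 3)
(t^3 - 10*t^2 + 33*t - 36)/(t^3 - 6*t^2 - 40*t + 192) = (t^2 - 6*t + 9)/(t^2 - 2*t - 48)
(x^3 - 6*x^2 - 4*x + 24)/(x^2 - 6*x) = x - 4/x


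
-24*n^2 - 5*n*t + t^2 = (-8*n + t)*(3*n + t)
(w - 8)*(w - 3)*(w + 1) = w^3 - 10*w^2 + 13*w + 24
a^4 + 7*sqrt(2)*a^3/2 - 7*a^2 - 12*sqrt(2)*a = a*(a - 3*sqrt(2)/2)*(a + sqrt(2))*(a + 4*sqrt(2))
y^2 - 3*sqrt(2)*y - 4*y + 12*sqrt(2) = (y - 4)*(y - 3*sqrt(2))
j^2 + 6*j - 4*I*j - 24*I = (j + 6)*(j - 4*I)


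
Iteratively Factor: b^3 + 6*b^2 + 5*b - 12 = (b + 3)*(b^2 + 3*b - 4) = (b - 1)*(b + 3)*(b + 4)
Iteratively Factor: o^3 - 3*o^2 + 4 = (o - 2)*(o^2 - o - 2) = (o - 2)^2*(o + 1)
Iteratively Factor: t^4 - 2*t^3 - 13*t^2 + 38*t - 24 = (t + 4)*(t^3 - 6*t^2 + 11*t - 6) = (t - 1)*(t + 4)*(t^2 - 5*t + 6) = (t - 2)*(t - 1)*(t + 4)*(t - 3)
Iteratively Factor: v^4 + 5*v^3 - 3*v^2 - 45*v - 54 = (v - 3)*(v^3 + 8*v^2 + 21*v + 18) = (v - 3)*(v + 3)*(v^2 + 5*v + 6) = (v - 3)*(v + 3)^2*(v + 2)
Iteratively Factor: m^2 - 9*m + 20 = (m - 5)*(m - 4)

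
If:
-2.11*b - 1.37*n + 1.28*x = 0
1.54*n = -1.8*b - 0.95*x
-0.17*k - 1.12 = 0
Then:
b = 4.1775593566505*x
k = -6.59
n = -5.4997447025785*x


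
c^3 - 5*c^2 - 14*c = c*(c - 7)*(c + 2)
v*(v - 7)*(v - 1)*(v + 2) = v^4 - 6*v^3 - 9*v^2 + 14*v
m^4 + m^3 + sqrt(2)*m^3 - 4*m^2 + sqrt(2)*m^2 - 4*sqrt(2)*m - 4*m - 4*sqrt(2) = (m - 2)*(m + 1)*(m + 2)*(m + sqrt(2))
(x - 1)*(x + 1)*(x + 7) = x^3 + 7*x^2 - x - 7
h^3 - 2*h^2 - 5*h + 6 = (h - 3)*(h - 1)*(h + 2)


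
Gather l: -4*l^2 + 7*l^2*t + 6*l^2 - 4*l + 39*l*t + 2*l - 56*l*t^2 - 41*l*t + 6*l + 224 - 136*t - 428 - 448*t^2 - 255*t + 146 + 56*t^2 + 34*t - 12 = l^2*(7*t + 2) + l*(-56*t^2 - 2*t + 4) - 392*t^2 - 357*t - 70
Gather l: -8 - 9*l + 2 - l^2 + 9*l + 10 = 4 - l^2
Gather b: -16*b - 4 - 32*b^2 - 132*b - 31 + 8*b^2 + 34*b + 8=-24*b^2 - 114*b - 27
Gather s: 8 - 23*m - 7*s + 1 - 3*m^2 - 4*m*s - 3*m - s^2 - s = -3*m^2 - 26*m - s^2 + s*(-4*m - 8) + 9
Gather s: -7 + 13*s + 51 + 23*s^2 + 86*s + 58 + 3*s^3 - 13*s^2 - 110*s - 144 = 3*s^3 + 10*s^2 - 11*s - 42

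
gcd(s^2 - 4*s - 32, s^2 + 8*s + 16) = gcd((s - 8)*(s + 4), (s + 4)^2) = s + 4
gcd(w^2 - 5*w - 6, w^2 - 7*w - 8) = w + 1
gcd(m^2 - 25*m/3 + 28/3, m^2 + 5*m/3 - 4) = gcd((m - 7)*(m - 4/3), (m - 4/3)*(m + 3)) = m - 4/3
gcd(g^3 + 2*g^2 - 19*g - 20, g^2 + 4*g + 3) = g + 1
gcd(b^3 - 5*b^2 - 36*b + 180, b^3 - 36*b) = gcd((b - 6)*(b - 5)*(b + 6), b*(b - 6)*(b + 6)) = b^2 - 36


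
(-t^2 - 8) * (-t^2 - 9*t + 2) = t^4 + 9*t^3 + 6*t^2 + 72*t - 16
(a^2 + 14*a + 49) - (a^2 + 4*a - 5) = 10*a + 54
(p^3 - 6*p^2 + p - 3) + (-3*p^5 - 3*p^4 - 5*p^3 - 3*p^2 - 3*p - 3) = -3*p^5 - 3*p^4 - 4*p^3 - 9*p^2 - 2*p - 6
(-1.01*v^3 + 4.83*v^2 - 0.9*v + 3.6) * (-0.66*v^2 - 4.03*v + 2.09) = 0.6666*v^5 + 0.8825*v^4 - 20.9818*v^3 + 11.3457*v^2 - 16.389*v + 7.524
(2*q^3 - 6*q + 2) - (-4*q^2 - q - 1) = 2*q^3 + 4*q^2 - 5*q + 3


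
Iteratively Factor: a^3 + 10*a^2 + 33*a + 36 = (a + 3)*(a^2 + 7*a + 12) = (a + 3)^2*(a + 4)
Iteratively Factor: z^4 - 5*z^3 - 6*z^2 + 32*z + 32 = (z + 1)*(z^3 - 6*z^2 + 32) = (z - 4)*(z + 1)*(z^2 - 2*z - 8) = (z - 4)^2*(z + 1)*(z + 2)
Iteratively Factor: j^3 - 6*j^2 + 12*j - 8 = (j - 2)*(j^2 - 4*j + 4) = (j - 2)^2*(j - 2)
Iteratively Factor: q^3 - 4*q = (q)*(q^2 - 4) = q*(q + 2)*(q - 2)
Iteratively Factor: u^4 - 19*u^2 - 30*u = (u + 2)*(u^3 - 2*u^2 - 15*u) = (u + 2)*(u + 3)*(u^2 - 5*u) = (u - 5)*(u + 2)*(u + 3)*(u)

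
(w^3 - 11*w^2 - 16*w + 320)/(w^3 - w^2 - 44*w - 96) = (w^2 - 3*w - 40)/(w^2 + 7*w + 12)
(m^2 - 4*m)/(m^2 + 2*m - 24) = m/(m + 6)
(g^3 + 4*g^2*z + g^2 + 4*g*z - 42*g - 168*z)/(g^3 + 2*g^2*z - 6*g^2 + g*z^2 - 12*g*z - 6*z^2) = (g^2 + 4*g*z + 7*g + 28*z)/(g^2 + 2*g*z + z^2)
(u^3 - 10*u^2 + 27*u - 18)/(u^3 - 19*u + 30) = (u^2 - 7*u + 6)/(u^2 + 3*u - 10)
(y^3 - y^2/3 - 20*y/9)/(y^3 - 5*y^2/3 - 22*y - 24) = y*(3*y - 5)/(3*(y^2 - 3*y - 18))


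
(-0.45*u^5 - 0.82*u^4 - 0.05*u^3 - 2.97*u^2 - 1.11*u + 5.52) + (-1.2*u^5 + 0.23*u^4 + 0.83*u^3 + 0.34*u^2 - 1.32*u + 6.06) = -1.65*u^5 - 0.59*u^4 + 0.78*u^3 - 2.63*u^2 - 2.43*u + 11.58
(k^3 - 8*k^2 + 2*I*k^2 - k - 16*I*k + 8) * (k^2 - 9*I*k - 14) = k^5 - 8*k^4 - 7*I*k^4 + 3*k^3 + 56*I*k^3 - 24*k^2 - 19*I*k^2 + 14*k + 152*I*k - 112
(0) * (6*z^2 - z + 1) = 0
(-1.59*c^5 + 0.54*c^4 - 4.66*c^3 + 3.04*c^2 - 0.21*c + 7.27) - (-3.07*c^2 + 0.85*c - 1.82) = -1.59*c^5 + 0.54*c^4 - 4.66*c^3 + 6.11*c^2 - 1.06*c + 9.09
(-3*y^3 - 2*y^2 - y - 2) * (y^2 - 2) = -3*y^5 - 2*y^4 + 5*y^3 + 2*y^2 + 2*y + 4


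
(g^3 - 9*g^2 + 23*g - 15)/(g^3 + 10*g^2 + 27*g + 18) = (g^3 - 9*g^2 + 23*g - 15)/(g^3 + 10*g^2 + 27*g + 18)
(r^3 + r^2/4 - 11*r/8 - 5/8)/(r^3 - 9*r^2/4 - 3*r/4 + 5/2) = (r + 1/2)/(r - 2)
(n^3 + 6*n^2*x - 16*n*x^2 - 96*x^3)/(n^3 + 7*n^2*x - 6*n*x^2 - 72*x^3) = (-n + 4*x)/(-n + 3*x)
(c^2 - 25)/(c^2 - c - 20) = (c + 5)/(c + 4)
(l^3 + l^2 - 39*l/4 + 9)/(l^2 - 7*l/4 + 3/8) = 2*(2*l^2 + 5*l - 12)/(4*l - 1)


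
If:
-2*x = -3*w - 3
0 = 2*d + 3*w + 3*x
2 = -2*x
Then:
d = 4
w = -5/3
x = -1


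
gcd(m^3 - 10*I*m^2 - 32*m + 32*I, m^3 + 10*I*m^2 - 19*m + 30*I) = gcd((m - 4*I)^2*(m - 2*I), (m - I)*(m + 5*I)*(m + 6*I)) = 1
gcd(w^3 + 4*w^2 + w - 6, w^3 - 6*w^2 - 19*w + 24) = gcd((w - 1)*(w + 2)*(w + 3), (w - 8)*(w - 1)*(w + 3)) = w^2 + 2*w - 3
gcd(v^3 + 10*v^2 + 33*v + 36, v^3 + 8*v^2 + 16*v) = v + 4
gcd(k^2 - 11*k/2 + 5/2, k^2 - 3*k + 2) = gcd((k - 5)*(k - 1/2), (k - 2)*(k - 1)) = 1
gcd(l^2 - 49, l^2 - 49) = l^2 - 49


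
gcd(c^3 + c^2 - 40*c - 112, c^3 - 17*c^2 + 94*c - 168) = c - 7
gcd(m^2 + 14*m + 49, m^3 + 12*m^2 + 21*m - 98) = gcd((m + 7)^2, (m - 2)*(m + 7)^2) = m^2 + 14*m + 49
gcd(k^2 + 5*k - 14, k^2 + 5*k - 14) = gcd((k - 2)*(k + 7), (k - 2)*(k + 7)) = k^2 + 5*k - 14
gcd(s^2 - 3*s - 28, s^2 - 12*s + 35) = s - 7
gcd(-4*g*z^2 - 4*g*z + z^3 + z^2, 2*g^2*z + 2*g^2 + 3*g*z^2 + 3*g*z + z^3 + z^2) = z + 1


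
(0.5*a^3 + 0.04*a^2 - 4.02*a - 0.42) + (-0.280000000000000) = 0.5*a^3 + 0.04*a^2 - 4.02*a - 0.7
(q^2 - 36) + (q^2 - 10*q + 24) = 2*q^2 - 10*q - 12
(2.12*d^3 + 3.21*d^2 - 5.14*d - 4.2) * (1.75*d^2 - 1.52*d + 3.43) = 3.71*d^5 + 2.3951*d^4 - 6.6026*d^3 + 11.4731*d^2 - 11.2462*d - 14.406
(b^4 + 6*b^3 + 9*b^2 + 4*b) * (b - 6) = b^5 - 27*b^3 - 50*b^2 - 24*b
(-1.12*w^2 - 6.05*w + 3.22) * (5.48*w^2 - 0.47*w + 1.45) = -6.1376*w^4 - 32.6276*w^3 + 18.8651*w^2 - 10.2859*w + 4.669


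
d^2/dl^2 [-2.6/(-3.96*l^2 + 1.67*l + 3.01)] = (81.54432*l^2 - 34.38864*l - 2.6*(7.92*l - 1.67)*(15.84*l - 3.34) - 61.98192)/(-3.96*l^2 + 1.67*l + 3.01)^3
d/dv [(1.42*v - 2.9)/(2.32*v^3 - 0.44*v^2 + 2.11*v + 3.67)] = (-6.5888*v^3 + 20.8088*v^2 - 2.552*v + 11.3304)/(5.3824*v^6 - 2.0416*v^5 + 9.984*v^4 + 15.172*v^3 + 1.2225*v^2 + 15.4874*v + 13.4689)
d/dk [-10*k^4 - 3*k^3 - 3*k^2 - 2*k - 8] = -40*k^3 - 9*k^2 - 6*k - 2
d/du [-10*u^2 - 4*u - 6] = -20*u - 4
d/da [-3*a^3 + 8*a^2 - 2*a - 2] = -9*a^2 + 16*a - 2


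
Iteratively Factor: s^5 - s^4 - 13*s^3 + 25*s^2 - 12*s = (s - 1)*(s^4 - 13*s^2 + 12*s) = (s - 1)^2*(s^3 + s^2 - 12*s) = (s - 3)*(s - 1)^2*(s^2 + 4*s) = s*(s - 3)*(s - 1)^2*(s + 4)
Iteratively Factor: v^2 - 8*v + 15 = (v - 3)*(v - 5)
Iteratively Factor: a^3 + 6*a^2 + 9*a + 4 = (a + 1)*(a^2 + 5*a + 4) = (a + 1)*(a + 4)*(a + 1)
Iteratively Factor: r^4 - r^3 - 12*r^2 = (r)*(r^3 - r^2 - 12*r) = r*(r - 4)*(r^2 + 3*r) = r^2*(r - 4)*(r + 3)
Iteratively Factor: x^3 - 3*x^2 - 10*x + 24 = (x - 2)*(x^2 - x - 12) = (x - 4)*(x - 2)*(x + 3)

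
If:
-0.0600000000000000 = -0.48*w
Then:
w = 0.12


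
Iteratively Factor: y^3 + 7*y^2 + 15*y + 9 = (y + 3)*(y^2 + 4*y + 3) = (y + 3)^2*(y + 1)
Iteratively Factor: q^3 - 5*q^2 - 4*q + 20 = (q - 2)*(q^2 - 3*q - 10) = (q - 5)*(q - 2)*(q + 2)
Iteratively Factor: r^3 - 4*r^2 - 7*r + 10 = (r + 2)*(r^2 - 6*r + 5) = (r - 1)*(r + 2)*(r - 5)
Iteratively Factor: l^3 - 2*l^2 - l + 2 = (l + 1)*(l^2 - 3*l + 2) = (l - 1)*(l + 1)*(l - 2)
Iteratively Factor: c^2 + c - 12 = (c - 3)*(c + 4)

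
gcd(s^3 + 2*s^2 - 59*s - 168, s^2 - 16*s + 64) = s - 8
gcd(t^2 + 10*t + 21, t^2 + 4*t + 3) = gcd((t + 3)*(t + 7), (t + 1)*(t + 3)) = t + 3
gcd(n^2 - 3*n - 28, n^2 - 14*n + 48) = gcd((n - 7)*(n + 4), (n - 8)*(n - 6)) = 1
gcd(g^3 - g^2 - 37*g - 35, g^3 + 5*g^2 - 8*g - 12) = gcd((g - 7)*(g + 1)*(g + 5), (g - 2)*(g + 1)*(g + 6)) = g + 1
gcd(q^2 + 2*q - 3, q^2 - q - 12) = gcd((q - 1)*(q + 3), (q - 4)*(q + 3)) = q + 3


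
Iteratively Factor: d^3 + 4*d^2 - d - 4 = (d + 1)*(d^2 + 3*d - 4) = (d - 1)*(d + 1)*(d + 4)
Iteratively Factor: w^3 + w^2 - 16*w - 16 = (w - 4)*(w^2 + 5*w + 4) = (w - 4)*(w + 1)*(w + 4)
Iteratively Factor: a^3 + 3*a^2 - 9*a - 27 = (a + 3)*(a^2 - 9) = (a + 3)^2*(a - 3)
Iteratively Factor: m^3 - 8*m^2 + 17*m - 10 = (m - 1)*(m^2 - 7*m + 10) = (m - 5)*(m - 1)*(m - 2)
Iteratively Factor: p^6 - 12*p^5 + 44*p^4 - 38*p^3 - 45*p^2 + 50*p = (p - 1)*(p^5 - 11*p^4 + 33*p^3 - 5*p^2 - 50*p) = (p - 5)*(p - 1)*(p^4 - 6*p^3 + 3*p^2 + 10*p) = (p - 5)*(p - 1)*(p + 1)*(p^3 - 7*p^2 + 10*p) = p*(p - 5)*(p - 1)*(p + 1)*(p^2 - 7*p + 10) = p*(p - 5)*(p - 2)*(p - 1)*(p + 1)*(p - 5)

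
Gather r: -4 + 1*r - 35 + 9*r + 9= 10*r - 30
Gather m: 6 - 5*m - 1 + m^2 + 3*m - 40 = m^2 - 2*m - 35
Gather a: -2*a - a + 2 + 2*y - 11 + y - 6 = -3*a + 3*y - 15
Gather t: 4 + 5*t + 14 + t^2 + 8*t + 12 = t^2 + 13*t + 30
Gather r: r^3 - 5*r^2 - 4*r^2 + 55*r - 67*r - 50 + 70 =r^3 - 9*r^2 - 12*r + 20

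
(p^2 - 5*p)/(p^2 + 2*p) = (p - 5)/(p + 2)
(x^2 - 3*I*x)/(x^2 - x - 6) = x*(-x + 3*I)/(-x^2 + x + 6)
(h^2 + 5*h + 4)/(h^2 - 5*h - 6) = (h + 4)/(h - 6)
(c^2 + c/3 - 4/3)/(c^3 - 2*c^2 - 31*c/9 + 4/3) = 3*(c - 1)/(3*c^2 - 10*c + 3)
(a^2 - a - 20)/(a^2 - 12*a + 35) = (a + 4)/(a - 7)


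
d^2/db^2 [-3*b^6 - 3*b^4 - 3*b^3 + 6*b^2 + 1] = -90*b^4 - 36*b^2 - 18*b + 12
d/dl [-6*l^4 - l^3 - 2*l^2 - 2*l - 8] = -24*l^3 - 3*l^2 - 4*l - 2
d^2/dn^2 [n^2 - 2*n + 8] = 2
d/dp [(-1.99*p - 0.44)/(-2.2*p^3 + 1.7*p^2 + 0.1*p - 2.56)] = (-8.756*p^3 + 0.479*p^2 + 1.496*p + 5.1384)/(4.84*p^6 - 7.48*p^5 + 2.45*p^4 + 11.604*p^3 - 8.694*p^2 - 0.512*p + 6.5536)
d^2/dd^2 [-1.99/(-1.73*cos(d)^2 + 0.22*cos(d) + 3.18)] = (23.823484*(1 - cos(d)^2)^2 - 2.272182*cos(d)^3 + 55.799202*cos(d)^2 + 3.15216*cos(d) - 45.911688)/(-1.73*cos(d)^2 + 0.22*cos(d) + 3.18)^3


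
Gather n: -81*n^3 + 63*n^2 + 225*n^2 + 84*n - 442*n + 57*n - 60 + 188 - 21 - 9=-81*n^3 + 288*n^2 - 301*n + 98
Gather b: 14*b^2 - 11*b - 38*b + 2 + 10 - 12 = 14*b^2 - 49*b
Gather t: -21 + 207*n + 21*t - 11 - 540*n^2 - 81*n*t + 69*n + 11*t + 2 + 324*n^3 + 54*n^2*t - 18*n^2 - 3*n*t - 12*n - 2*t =324*n^3 - 558*n^2 + 264*n + t*(54*n^2 - 84*n + 30) - 30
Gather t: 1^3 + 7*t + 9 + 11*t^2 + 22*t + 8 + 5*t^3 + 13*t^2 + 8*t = 5*t^3 + 24*t^2 + 37*t + 18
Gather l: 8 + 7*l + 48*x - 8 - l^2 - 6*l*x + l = -l^2 + l*(8 - 6*x) + 48*x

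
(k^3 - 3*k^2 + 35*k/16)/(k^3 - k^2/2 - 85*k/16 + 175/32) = 2*k/(2*k + 5)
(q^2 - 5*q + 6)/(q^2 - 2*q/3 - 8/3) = 3*(q - 3)/(3*q + 4)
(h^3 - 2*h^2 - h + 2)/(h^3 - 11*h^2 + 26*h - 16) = (h + 1)/(h - 8)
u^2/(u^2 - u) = u/(u - 1)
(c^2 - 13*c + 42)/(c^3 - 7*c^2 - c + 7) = (c - 6)/(c^2 - 1)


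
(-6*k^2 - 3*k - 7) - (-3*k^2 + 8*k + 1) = -3*k^2 - 11*k - 8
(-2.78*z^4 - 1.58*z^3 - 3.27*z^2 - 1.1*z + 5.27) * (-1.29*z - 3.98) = 3.5862*z^5 + 13.1026*z^4 + 10.5067*z^3 + 14.4336*z^2 - 2.4203*z - 20.9746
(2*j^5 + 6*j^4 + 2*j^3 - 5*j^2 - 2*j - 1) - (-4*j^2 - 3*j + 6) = 2*j^5 + 6*j^4 + 2*j^3 - j^2 + j - 7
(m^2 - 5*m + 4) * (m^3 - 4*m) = m^5 - 5*m^4 + 20*m^2 - 16*m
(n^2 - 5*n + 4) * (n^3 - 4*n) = n^5 - 5*n^4 + 20*n^2 - 16*n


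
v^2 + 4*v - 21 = (v - 3)*(v + 7)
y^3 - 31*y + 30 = (y - 5)*(y - 1)*(y + 6)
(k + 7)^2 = k^2 + 14*k + 49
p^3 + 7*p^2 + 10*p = p*(p + 2)*(p + 5)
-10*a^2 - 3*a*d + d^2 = (-5*a + d)*(2*a + d)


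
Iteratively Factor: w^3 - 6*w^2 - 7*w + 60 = (w - 4)*(w^2 - 2*w - 15) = (w - 4)*(w + 3)*(w - 5)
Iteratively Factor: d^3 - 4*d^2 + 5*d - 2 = (d - 1)*(d^2 - 3*d + 2) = (d - 1)^2*(d - 2)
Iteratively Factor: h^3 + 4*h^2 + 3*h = (h + 3)*(h^2 + h) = (h + 1)*(h + 3)*(h)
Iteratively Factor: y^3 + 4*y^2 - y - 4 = (y + 4)*(y^2 - 1) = (y + 1)*(y + 4)*(y - 1)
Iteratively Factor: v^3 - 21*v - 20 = (v + 1)*(v^2 - v - 20) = (v + 1)*(v + 4)*(v - 5)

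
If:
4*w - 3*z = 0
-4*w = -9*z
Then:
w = 0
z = 0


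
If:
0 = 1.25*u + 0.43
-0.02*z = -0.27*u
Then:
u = -0.34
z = -4.64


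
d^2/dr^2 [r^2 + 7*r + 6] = 2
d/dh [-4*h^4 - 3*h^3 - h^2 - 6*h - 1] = -16*h^3 - 9*h^2 - 2*h - 6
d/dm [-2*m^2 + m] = 1 - 4*m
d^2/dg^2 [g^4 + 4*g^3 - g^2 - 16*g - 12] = 12*g^2 + 24*g - 2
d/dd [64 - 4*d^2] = -8*d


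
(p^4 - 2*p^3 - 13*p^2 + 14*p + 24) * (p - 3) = p^5 - 5*p^4 - 7*p^3 + 53*p^2 - 18*p - 72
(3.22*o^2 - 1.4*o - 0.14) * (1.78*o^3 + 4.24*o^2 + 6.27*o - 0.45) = 5.7316*o^5 + 11.1608*o^4 + 14.0042*o^3 - 10.8206*o^2 - 0.2478*o + 0.063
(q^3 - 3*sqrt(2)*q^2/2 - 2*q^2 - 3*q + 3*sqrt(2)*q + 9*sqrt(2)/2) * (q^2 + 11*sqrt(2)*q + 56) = q^5 - 2*q^4 + 19*sqrt(2)*q^4/2 - 19*sqrt(2)*q^3 + 20*q^3 - 225*sqrt(2)*q^2/2 - 46*q^2 - 69*q + 168*sqrt(2)*q + 252*sqrt(2)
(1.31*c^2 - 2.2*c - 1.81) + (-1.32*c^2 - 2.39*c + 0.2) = -0.01*c^2 - 4.59*c - 1.61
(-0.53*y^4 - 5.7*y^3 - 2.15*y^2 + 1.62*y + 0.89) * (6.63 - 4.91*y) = 2.6023*y^5 + 24.4731*y^4 - 27.2345*y^3 - 22.2087*y^2 + 6.3707*y + 5.9007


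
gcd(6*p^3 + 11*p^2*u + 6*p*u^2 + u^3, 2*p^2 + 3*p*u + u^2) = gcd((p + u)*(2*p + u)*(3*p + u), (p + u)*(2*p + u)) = 2*p^2 + 3*p*u + u^2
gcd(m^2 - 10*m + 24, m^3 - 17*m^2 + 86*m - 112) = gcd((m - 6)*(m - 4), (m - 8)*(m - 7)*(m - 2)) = 1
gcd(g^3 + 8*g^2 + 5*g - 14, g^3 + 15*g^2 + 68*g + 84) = g^2 + 9*g + 14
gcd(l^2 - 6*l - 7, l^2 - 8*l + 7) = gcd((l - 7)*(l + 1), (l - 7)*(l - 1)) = l - 7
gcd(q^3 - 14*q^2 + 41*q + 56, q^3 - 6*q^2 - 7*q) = q^2 - 6*q - 7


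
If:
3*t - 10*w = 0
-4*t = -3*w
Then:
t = 0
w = 0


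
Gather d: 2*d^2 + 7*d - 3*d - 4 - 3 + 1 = 2*d^2 + 4*d - 6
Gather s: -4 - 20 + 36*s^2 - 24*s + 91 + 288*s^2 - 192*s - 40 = 324*s^2 - 216*s + 27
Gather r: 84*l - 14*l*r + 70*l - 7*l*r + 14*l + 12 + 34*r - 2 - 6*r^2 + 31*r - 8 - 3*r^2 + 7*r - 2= 168*l - 9*r^2 + r*(72 - 21*l)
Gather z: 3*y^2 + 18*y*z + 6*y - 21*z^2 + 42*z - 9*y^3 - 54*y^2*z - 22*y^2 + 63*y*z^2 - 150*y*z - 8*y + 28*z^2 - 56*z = -9*y^3 - 19*y^2 - 2*y + z^2*(63*y + 7) + z*(-54*y^2 - 132*y - 14)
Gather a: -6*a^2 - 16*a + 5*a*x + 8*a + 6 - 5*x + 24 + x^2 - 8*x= -6*a^2 + a*(5*x - 8) + x^2 - 13*x + 30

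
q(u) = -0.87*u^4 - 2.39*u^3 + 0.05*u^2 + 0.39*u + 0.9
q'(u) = -3.48*u^3 - 7.17*u^2 + 0.1*u + 0.39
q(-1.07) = 2.33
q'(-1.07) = -3.66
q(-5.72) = -483.74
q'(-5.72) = 416.51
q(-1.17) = 2.71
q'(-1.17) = -3.97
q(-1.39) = 3.63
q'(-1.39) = -4.26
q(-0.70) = 1.26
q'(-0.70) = -2.00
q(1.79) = -20.88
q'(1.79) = -42.36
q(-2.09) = 5.52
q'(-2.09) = 0.63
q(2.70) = -90.96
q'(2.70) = -120.11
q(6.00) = -1638.72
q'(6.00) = -1008.81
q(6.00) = -1638.72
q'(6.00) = -1008.81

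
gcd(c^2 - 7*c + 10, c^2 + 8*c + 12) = 1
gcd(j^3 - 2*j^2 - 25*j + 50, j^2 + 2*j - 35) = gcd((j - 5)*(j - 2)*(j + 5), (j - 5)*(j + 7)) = j - 5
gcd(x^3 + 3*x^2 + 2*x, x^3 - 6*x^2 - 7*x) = x^2 + x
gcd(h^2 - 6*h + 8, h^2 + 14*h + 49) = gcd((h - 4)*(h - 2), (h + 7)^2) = 1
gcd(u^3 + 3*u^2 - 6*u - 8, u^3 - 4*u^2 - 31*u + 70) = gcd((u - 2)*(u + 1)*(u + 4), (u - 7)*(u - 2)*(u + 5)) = u - 2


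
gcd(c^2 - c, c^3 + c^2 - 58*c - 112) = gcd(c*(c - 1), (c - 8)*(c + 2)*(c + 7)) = 1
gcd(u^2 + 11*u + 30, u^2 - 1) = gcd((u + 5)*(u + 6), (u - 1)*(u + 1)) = 1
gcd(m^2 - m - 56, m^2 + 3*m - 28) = m + 7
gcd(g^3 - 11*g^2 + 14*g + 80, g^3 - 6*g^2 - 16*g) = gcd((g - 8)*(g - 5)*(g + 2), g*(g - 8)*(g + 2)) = g^2 - 6*g - 16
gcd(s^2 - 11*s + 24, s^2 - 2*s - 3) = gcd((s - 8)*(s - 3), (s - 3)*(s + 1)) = s - 3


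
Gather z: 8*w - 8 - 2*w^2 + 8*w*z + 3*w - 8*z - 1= -2*w^2 + 11*w + z*(8*w - 8) - 9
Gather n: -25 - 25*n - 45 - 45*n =-70*n - 70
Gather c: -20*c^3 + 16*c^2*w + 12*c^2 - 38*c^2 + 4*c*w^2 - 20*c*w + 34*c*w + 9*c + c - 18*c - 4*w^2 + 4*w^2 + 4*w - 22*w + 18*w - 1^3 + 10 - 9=-20*c^3 + c^2*(16*w - 26) + c*(4*w^2 + 14*w - 8)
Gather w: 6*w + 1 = 6*w + 1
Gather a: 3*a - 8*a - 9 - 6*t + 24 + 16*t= -5*a + 10*t + 15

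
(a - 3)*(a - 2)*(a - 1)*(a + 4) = a^4 - 2*a^3 - 13*a^2 + 38*a - 24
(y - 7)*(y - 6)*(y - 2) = y^3 - 15*y^2 + 68*y - 84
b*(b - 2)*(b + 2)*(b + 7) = b^4 + 7*b^3 - 4*b^2 - 28*b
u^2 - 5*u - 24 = (u - 8)*(u + 3)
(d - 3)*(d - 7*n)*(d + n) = d^3 - 6*d^2*n - 3*d^2 - 7*d*n^2 + 18*d*n + 21*n^2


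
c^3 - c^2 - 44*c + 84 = (c - 6)*(c - 2)*(c + 7)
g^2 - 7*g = g*(g - 7)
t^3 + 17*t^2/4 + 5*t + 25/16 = (t + 1/2)*(t + 5/4)*(t + 5/2)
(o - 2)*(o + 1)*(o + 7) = o^3 + 6*o^2 - 9*o - 14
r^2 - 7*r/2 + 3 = (r - 2)*(r - 3/2)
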